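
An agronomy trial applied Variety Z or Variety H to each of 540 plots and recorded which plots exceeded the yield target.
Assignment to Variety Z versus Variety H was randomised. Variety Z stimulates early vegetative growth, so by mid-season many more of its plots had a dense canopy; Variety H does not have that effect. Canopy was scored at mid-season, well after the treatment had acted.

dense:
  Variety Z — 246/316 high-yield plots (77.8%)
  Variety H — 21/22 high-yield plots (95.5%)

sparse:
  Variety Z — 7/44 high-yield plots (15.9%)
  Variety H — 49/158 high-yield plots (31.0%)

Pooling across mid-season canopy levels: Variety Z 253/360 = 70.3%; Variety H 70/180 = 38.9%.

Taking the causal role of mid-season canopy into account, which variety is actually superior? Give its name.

The distribution of mid-season canopy is itself part of what the variety does — it is an intermediate outcome. Holding it fixed would remove that part of the effect; the total effect is the pooled difference.
Pooled: Variety Z 70.3% vs Variety H 38.9%; Variety Z is higher overall.

Variety Z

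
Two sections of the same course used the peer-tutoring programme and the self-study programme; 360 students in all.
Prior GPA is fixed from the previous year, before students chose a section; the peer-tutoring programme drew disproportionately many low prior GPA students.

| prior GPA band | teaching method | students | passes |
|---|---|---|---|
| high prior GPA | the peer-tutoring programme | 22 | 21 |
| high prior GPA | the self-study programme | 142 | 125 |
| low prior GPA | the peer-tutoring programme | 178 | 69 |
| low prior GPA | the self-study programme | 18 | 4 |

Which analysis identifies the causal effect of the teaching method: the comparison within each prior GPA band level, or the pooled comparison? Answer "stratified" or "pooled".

Prior GPA band is set before the teaching method has any effect — it is not caused by the teaching method — and it independently drives the outcome. That makes it a confounder, so the causal comparison is within prior GPA band levels.
Within each level — high prior GPA: 95.5% vs 88.0%; low prior GPA: 38.8% vs 22.2% — the peer-tutoring programme is higher every time.

stratified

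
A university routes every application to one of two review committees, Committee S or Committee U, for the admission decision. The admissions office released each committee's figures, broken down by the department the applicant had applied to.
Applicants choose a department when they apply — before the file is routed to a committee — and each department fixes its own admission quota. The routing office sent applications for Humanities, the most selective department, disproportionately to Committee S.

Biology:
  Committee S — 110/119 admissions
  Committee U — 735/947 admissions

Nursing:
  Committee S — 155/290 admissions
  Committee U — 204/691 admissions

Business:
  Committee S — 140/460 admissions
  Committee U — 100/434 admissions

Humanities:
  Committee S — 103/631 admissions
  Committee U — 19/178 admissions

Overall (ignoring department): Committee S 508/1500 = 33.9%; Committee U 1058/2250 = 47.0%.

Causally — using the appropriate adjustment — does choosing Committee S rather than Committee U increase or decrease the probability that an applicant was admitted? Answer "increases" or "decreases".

The department-specific comparison favours Committee S throughout, but the pooled figures favour Committee U. The question is whether to condition on department.
The imbalance in department arose from how applicants were allocated, not from anything the review committee did; and department independently affects the outcome. The pooled gap is confounded — condition on department.
Within each level — Biology: 92.4% vs 77.6%; Nursing: 53.4% vs 29.5%; Business: 30.4% vs 23.0%; Humanities: 16.3% vs 10.7% — Committee S is higher every time.

increases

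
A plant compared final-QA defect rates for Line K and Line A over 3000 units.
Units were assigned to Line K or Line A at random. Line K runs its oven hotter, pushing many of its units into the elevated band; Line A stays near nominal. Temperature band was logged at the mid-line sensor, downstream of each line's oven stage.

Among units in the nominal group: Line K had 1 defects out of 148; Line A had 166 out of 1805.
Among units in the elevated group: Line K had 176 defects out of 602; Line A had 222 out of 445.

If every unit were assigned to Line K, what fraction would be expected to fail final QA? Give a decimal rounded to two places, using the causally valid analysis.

0.24

Stratifying would compare lines among units the lines themselves sorted into in-process temperature band groups — a form of selection on an intermediate. The unconditioned pooled rates give the total causal effect.
So P(outcome | do(Line K)) is just the pooled rate for Line K: 177/750 = 0.236.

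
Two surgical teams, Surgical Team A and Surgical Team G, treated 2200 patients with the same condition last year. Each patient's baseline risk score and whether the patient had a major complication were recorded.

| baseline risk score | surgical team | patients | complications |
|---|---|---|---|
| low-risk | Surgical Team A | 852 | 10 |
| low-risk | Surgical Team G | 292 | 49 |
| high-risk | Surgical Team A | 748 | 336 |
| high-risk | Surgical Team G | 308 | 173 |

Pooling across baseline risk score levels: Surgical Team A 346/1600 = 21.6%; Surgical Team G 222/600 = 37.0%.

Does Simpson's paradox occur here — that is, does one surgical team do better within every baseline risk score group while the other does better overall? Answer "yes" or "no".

no

Within each baseline risk score level (low-risk 1.2% vs 16.8%; high-risk 44.9% vs 56.2%), Surgical Team A has the lower rate every time. Pooled: 21.6% vs 37.0% — Surgical Team A has the lower rate overall. They agree.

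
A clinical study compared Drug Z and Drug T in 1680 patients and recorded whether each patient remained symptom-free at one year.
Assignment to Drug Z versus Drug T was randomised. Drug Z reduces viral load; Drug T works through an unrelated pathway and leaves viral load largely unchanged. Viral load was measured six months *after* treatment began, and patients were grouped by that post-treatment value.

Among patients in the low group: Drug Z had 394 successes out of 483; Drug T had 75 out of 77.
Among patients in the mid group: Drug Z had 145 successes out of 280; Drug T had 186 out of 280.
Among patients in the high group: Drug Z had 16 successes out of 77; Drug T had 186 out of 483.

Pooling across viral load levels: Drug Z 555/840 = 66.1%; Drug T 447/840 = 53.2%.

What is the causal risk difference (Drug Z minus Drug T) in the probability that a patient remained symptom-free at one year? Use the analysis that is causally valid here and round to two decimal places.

The stratified and pooled comparisons disagree (Drug T wins within each viral load; Drug Z wins overall), so the answer turns on the causal role of viral load.
Viral load here is a post-treatment variable shaped by the drug; conditioning on it would introduce bias rather than remove it. The overall comparison is the causal one.
The causal difference is the pooled difference: 0.661 − 0.532 = +0.129.

+0.13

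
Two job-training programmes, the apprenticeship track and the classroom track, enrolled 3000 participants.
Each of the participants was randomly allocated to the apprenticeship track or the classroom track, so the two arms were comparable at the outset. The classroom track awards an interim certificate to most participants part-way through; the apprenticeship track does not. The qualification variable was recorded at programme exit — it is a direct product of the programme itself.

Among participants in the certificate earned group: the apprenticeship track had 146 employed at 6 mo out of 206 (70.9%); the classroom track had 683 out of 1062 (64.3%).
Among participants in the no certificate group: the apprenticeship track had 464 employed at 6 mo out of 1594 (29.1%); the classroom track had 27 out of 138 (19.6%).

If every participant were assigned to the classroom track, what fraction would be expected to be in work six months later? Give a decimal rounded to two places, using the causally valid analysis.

Qualification attained during the programme lies on the pathway programme → qualification attained during the programme → outcome, so adjusting for it blocks the indirect effect. For the total causal effect of programme, use the unadjusted pooled rates.
So P(outcome | do(the classroom track)) is just the pooled rate for the classroom track: 710/1200 = 0.592.

0.59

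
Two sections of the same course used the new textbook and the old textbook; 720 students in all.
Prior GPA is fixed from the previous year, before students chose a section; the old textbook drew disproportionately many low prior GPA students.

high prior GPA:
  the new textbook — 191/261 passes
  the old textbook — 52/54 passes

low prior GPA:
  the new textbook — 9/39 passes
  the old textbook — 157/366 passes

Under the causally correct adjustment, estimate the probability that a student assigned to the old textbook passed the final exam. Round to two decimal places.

0.66

Prior GPA band is set before the teaching method has any effect — it is not caused by the teaching method — and it independently drives the outcome. That makes it a confounder, so the causal comparison is within prior GPA band levels.
Standardising the old textbook to the population prior GPA band mix: 0.438·52/54 + 0.562·157/366 = 0.663.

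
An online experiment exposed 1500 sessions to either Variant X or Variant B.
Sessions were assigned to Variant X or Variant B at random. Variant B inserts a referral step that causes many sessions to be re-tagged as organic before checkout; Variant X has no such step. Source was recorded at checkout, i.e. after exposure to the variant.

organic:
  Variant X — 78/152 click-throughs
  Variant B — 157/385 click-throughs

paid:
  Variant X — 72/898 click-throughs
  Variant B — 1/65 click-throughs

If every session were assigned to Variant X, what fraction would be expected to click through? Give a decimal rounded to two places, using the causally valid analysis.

The stratified and pooled comparisons disagree (Variant X wins within each traffic source; Variant B wins overall), so the answer turns on the causal role of traffic source.
Because the variant influences traffic source, traffic source is a post-treatment mediator, not a confounder. Stratifying on it would bias the estimate; the causal effect is the crude pooled difference.
So P(outcome | do(Variant X)) is just the pooled rate for Variant X: 150/1050 = 0.143.

0.14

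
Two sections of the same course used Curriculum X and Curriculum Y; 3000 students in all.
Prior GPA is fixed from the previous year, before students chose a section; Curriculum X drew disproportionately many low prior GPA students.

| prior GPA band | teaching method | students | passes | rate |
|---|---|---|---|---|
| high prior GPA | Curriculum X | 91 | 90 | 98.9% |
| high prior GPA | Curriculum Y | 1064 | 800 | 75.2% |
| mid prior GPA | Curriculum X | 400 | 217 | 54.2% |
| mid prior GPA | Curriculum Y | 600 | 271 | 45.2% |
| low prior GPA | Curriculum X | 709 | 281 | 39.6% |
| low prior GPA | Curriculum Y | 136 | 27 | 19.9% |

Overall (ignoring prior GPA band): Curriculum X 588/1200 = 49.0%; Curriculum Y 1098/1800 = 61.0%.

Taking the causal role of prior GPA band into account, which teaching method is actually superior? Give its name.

Curriculum X

The stratified and pooled comparisons disagree (Curriculum X wins within each prior GPA band; Curriculum Y wins overall), so the answer turns on the causal role of prior GPA band.
The imbalance in prior GPA band arose from how students were allocated, not from anything the teaching method did; and prior GPA band independently affects the outcome. The pooled gap is confounded — condition on prior GPA band.
Within each level — high prior GPA: 98.9% vs 75.2%; mid prior GPA: 54.2% vs 45.2%; low prior GPA: 39.6% vs 19.9% — Curriculum X is higher every time.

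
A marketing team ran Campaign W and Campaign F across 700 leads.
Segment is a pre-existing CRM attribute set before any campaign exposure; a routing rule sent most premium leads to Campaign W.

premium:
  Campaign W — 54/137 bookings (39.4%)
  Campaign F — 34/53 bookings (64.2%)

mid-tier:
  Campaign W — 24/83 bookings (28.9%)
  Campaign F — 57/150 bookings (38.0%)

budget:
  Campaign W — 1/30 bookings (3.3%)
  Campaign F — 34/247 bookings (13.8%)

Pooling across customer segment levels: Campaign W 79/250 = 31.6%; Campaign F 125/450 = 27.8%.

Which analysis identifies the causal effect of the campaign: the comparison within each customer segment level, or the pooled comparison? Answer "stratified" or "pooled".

The stratified and pooled comparisons disagree (Campaign F wins within each customer segment; Campaign W wins overall), so the answer turns on the causal role of customer segment.
Customer segment satisfies the back-door criterion: it is not a descendant of the campaign, and it blocks the spurious path from campaign to outcome. Adjusting for it (i.e., using the within-customer segment rates) gives the causal effect.
Within each level — premium: 39.4% vs 64.2%; mid-tier: 28.9% vs 38.0%; budget: 3.3% vs 13.8% — Campaign F is higher every time.

stratified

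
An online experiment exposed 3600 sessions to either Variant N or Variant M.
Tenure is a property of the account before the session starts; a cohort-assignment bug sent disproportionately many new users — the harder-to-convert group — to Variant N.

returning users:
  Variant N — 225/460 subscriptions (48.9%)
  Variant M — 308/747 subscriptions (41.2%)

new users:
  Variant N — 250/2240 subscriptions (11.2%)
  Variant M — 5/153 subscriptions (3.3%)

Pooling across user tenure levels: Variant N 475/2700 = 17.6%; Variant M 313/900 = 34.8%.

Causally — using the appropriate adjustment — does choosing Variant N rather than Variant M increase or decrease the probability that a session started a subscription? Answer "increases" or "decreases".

increases

Within every user tenure level Variant N has the higher rate, yet pooled Variant M does — Simpson's reversal.
User tenure is set before the variant has any effect — it is not caused by the variant — and it independently drives the outcome. That makes it a confounder, so the causal comparison is within user tenure levels.
Within each level — returning users: 48.9% vs 41.2%; new users: 11.2% vs 3.3% — Variant N is higher every time.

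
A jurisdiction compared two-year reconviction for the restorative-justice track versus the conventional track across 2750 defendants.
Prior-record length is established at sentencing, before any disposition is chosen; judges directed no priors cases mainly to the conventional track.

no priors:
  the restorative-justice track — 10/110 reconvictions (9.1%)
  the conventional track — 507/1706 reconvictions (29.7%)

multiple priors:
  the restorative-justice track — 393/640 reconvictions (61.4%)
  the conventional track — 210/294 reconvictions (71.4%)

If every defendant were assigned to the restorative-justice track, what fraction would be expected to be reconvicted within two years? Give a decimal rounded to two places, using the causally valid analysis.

0.27

Within every prior-record length level the restorative-justice track has the lower rate, yet pooled the conventional track does — Simpson's reversal.
Prior-record length satisfies the back-door criterion: it is not a descendant of the disposition, and it blocks the spurious path from disposition to outcome. Adjusting for it (i.e., using the within-prior-record length rates) gives the causal effect.
Standardising the restorative-justice track to the population prior-record length mix: 0.660·10/110 + 0.340·393/640 = 0.269.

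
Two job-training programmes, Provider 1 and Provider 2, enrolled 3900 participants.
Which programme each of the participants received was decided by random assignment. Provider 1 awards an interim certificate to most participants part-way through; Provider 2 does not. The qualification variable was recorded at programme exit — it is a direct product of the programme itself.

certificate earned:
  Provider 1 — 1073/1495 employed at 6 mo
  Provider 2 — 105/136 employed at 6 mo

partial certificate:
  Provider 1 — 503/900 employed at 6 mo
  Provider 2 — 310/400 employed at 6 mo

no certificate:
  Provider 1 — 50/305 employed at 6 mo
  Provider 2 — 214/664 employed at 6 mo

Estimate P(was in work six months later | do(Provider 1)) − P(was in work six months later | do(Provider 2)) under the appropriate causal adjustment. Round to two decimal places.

+0.08

Qualification attained during the programme is recorded after the programme and is itself shifted by it — it sits on the causal path from programme to outcome. Conditioning on a mediator would strip out part of the effect we want; the pooled comparison gives the total causal effect.
The causal difference is the pooled difference: 0.602 − 0.524 = +0.078.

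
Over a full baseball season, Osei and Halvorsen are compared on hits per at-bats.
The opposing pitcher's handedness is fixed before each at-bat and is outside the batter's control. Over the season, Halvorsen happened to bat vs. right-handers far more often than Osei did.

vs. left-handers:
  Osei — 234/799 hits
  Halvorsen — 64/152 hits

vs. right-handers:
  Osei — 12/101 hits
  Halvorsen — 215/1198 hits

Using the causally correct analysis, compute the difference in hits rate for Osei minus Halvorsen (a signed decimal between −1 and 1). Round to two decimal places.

-0.09

Pitcher handedness satisfies the back-door criterion: it is not a descendant of the player, and it blocks the spurious path from player to outcome. Adjusting for it (i.e., using the within-pitcher handedness rates) gives the causal effect.
Adjusting over the population distribution of pitcher handedness: 0.423·(0.293−0.421) + 0.577·(0.119−0.179) = -0.089.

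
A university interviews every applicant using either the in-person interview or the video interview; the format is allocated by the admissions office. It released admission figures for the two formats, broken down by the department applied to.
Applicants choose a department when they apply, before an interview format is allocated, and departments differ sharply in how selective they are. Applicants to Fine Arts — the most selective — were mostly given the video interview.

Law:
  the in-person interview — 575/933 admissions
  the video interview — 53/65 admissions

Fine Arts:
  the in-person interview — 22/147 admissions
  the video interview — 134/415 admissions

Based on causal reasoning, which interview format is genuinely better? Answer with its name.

the video interview

Here department is a common cause — it drives both which interview format a case falls under and the outcome. The crude comparison mixes populations; the stratum-specific rates are the causally relevant ones.
Within each level — Law: 61.6% vs 81.5%; Fine Arts: 15.0% vs 32.3% — the video interview is higher every time.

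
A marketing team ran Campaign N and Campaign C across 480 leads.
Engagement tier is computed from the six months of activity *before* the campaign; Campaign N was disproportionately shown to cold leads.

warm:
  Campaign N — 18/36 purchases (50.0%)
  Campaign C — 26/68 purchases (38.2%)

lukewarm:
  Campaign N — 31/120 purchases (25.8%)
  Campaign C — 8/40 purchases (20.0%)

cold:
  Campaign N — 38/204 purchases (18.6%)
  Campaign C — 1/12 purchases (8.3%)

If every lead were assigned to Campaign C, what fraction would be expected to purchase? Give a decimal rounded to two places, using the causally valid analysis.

The engagement tier-specific comparison favours Campaign N throughout, but the pooled figures favour Campaign C. The question is whether to condition on engagement tier.
Engagement tier differs across campaigns for reasons unrelated to any effect of the campaign itself, and it separately predicts the outcome — a classic confounder. We must compare within engagement tier levels.
Standardising Campaign C to the population engagement tier mix: 0.217·26/68 + 0.333·8/40 + 0.450·1/12 = 0.187.

0.19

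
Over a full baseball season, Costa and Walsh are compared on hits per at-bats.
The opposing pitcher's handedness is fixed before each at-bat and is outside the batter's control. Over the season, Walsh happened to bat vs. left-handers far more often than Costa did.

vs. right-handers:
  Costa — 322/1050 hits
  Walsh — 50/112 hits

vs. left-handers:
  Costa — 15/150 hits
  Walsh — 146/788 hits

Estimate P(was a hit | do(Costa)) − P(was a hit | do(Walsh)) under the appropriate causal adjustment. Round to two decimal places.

-0.12

The stratified and pooled comparisons disagree (Walsh wins within each pitcher handedness; Costa wins overall), so the answer turns on the causal role of pitcher handedness.
Pitcher handedness is set before the player has any effect — it is not caused by the player — and it independently drives the outcome. That makes it a confounder, so the causal comparison is within pitcher handedness levels.
Adjusting over the population distribution of pitcher handedness: 0.553·(0.307−0.446) + 0.447·(0.100−0.185) = -0.115.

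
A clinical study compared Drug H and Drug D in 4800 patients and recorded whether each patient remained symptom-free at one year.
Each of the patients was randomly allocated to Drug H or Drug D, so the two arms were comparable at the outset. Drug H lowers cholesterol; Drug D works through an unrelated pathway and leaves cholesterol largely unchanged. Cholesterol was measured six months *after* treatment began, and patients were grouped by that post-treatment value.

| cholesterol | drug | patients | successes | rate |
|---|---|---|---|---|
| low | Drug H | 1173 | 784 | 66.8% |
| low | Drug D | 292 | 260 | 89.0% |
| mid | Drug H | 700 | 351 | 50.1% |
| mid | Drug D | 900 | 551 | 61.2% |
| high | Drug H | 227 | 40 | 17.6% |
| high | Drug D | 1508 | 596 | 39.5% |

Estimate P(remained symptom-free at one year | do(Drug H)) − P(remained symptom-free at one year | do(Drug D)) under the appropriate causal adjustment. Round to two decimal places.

+0.04

The distribution of cholesterol is itself part of what the drug does — it is an intermediate outcome. Holding it fixed would remove that part of the effect; the total effect is the pooled difference.
The causal difference is the pooled difference: 0.560 − 0.521 = +0.038.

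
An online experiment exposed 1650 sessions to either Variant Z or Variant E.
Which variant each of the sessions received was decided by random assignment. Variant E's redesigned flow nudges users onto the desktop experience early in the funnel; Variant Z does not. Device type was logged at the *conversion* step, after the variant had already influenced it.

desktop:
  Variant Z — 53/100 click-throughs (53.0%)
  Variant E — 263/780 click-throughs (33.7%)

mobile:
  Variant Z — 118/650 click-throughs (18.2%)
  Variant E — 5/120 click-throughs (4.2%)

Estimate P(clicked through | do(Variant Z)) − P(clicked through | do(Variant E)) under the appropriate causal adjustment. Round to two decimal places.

Device type lies on the pathway variant → device type → outcome, so adjusting for it blocks the indirect effect. For the total causal effect of variant, use the unadjusted pooled rates.
The causal difference is the pooled difference: 0.228 − 0.298 = -0.070.

-0.07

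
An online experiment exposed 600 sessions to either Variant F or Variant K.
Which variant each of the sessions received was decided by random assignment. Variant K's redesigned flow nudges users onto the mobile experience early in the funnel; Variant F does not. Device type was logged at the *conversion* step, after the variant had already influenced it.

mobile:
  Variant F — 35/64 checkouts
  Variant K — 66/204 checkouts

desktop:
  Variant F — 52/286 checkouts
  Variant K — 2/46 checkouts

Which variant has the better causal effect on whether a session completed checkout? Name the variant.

Variant K

Device type lies on the pathway variant → device type → outcome, so adjusting for it blocks the indirect effect. For the total causal effect of variant, use the unadjusted pooled rates.
Pooled: Variant F 24.9% vs Variant K 27.2%; Variant K is higher overall.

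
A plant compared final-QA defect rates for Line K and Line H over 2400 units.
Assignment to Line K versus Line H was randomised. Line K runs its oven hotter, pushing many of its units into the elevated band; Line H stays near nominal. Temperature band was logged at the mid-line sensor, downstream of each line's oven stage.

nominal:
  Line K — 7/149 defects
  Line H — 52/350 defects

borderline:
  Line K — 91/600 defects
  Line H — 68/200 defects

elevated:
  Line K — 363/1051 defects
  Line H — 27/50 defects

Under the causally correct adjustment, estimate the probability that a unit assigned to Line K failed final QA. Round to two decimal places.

The stratified and pooled comparisons disagree (Line K wins within each in-process temperature band; Line H wins overall), so the answer turns on the causal role of in-process temperature band.
Stratifying would compare lines among units the lines themselves sorted into in-process temperature band groups — a form of selection on an intermediate. The unconditioned pooled rates give the total causal effect.
So P(outcome | do(Line K)) is just the pooled rate for Line K: 461/1800 = 0.256.

0.26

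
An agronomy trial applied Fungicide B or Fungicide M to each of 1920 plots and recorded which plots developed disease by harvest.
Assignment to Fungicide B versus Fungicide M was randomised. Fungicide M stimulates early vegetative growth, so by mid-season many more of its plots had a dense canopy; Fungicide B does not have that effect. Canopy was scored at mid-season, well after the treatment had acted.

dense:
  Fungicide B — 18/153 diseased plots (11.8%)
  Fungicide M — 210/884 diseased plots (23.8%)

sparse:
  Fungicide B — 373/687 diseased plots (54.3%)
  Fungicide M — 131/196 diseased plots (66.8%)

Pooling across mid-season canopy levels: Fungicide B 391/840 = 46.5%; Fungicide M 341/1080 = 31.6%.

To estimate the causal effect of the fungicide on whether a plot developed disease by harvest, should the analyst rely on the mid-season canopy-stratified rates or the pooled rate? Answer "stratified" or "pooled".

pooled

The stratified and pooled comparisons disagree (Fungicide B wins within each mid-season canopy; Fungicide M wins overall), so the answer turns on the causal role of mid-season canopy.
Mid-season canopy is recorded after the fungicide and is itself shifted by it — it sits on the causal path from fungicide to outcome. Conditioning on a mediator would strip out part of the effect we want; the pooled comparison gives the total causal effect.
Pooled: Fungicide B 46.5% vs Fungicide M 31.6%; Fungicide M is lower overall.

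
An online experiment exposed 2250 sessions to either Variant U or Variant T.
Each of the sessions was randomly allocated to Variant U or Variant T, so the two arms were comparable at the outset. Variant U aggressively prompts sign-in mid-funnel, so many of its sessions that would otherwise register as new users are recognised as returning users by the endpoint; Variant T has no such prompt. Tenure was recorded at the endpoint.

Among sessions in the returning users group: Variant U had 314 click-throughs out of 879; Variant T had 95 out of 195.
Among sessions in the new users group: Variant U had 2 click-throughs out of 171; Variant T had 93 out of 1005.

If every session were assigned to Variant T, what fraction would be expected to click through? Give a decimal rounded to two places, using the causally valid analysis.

0.16

The user tenure-specific comparison favours Variant T throughout, but the pooled figures favour Variant U. The question is whether to condition on user tenure.
User tenure is recorded after the variant and is itself shifted by it — it sits on the causal path from variant to outcome. Conditioning on a mediator would strip out part of the effect we want; the pooled comparison gives the total causal effect.
So P(outcome | do(Variant T)) is just the pooled rate for Variant T: 188/1200 = 0.157.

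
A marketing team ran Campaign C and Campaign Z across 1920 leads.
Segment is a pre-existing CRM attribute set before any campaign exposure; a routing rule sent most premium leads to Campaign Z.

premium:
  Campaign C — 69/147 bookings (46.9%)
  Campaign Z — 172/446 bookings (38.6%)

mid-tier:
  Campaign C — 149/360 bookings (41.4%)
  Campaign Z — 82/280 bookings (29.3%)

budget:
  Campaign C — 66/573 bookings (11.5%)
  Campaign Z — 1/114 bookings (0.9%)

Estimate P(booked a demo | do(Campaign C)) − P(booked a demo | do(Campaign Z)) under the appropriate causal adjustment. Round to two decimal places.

+0.10

The customer segment-specific comparison favours Campaign C throughout, but the pooled figures favour Campaign Z. The question is whether to condition on customer segment.
Since customer segment is a pre-existing factor (not a product of the campaign) and it affects the outcome on its own, it is a confounder. The stratified rates, not the pooled rate, identify the causal effect.
Adjusting over the population distribution of customer segment: 0.309·(0.469−0.386) + 0.333·(0.414−0.293) + 0.358·(0.115−0.009) = +0.104.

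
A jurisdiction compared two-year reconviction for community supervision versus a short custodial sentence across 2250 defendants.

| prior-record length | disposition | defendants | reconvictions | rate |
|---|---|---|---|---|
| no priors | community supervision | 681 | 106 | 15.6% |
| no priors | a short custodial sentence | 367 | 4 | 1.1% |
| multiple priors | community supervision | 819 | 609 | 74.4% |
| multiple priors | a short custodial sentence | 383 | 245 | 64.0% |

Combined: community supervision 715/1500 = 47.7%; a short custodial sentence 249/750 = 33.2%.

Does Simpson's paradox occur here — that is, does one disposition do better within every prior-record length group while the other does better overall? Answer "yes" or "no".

Within each prior-record length level (no priors 15.6% vs 1.1%; multiple priors 74.4% vs 64.0%), a short custodial sentence has the lower rate every time. Pooled: 47.7% vs 33.2% — a short custodial sentence has the lower rate overall. They agree.

no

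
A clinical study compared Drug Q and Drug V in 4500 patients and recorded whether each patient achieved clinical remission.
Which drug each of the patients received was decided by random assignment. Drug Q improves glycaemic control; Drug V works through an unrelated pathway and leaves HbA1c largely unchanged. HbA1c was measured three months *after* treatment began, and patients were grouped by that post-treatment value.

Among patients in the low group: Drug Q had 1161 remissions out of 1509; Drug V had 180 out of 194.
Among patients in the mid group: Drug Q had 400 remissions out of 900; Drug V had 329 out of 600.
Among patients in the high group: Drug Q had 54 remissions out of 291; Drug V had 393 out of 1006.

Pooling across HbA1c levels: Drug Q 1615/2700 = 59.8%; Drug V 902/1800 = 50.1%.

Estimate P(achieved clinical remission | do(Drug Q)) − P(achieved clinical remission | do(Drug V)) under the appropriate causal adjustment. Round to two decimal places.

HbA1c is recorded after the drug and is itself shifted by it — it sits on the causal path from drug to outcome. Conditioning on a mediator would strip out part of the effect we want; the pooled comparison gives the total causal effect.
The causal difference is the pooled difference: 0.598 − 0.501 = +0.097.

+0.10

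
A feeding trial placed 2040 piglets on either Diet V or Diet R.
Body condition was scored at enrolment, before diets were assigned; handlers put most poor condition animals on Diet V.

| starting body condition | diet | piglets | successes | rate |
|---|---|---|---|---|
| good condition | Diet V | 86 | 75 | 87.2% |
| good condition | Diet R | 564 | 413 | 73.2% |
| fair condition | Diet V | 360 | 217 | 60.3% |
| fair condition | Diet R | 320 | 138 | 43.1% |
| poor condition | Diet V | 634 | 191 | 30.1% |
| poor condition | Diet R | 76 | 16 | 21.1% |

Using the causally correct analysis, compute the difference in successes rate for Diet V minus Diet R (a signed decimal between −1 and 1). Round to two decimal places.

+0.13

Starting body condition differs across diets for reasons unrelated to any effect of the diet itself, and it separately predicts the outcome — a classic confounder. We must compare within starting body condition levels.
Adjusting over the population distribution of starting body condition: 0.319·(0.872−0.732) + 0.333·(0.603−0.431) + 0.348·(0.301−0.211) = +0.133.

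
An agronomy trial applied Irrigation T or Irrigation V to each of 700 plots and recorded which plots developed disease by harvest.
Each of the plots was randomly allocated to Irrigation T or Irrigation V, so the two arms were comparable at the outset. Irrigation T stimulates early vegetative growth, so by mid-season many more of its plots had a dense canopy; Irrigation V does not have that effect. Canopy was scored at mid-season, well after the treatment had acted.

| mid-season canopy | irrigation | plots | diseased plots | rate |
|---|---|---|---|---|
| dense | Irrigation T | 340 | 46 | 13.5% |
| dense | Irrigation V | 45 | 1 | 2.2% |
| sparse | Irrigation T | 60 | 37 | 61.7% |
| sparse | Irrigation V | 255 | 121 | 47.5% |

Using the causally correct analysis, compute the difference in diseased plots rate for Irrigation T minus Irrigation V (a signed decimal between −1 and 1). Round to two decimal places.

-0.20

Irrigation V is lower inside every mid-season canopy stratum but Irrigation T is lower in aggregate. Whether to stratify depends on how mid-season canopy relates to the irrigation.
Stratifying would compare irrigations among plots the irrigations themselves sorted into mid-season canopy groups — a form of selection on an intermediate. The unconditioned pooled rates give the total causal effect.
The causal difference is the pooled difference: 0.207 − 0.407 = -0.199.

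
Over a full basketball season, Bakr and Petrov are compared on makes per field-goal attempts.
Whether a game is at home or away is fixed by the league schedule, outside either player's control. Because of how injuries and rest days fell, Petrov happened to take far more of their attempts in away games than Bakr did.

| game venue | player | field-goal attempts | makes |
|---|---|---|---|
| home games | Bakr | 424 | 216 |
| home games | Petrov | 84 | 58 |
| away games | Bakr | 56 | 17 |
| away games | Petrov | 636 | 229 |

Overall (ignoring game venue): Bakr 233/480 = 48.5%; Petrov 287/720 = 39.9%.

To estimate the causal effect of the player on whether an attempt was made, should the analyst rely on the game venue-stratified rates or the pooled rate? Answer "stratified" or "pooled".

stratified

Within every game venue level Petrov has the higher rate, yet pooled Bakr does — Simpson's reversal.
Nothing the player does changes game venue; the imbalance is an allocation artefact. With game venue also predicting the outcome, the pooled figure is confounded, and the within-stratum comparison is the causal one.
Within each level — home games: 50.9% vs 69.0%; away games: 30.4% vs 36.0% — Petrov is higher every time.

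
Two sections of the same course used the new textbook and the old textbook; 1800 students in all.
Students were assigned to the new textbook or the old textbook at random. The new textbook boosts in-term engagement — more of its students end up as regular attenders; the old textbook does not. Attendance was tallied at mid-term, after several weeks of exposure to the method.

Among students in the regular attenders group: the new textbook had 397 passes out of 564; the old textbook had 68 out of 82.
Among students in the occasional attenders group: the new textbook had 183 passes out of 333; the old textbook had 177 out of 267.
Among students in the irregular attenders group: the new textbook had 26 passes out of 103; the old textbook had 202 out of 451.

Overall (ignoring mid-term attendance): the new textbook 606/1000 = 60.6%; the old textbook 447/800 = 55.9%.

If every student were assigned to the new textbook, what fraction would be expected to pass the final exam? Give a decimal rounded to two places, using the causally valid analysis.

the old textbook is higher inside every mid-term attendance stratum but the new textbook is higher in aggregate. Whether to stratify depends on how mid-term attendance relates to the teaching method.
Stratifying would compare teaching methods among students the teaching methods themselves sorted into mid-term attendance groups — a form of selection on an intermediate. The unconditioned pooled rates give the total causal effect.
So P(outcome | do(the new textbook)) is just the pooled rate for the new textbook: 606/1000 = 0.606.

0.61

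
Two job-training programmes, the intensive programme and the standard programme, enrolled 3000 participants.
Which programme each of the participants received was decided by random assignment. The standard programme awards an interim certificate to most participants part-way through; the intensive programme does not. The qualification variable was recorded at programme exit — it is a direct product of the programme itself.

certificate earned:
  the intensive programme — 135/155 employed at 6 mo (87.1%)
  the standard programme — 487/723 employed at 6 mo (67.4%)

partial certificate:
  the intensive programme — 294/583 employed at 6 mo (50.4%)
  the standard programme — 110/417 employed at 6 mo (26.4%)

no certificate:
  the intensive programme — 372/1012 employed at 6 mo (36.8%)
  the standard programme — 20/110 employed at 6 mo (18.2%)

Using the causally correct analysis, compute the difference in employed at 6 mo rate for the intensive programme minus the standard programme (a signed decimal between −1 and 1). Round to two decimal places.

Qualification attained during the programme is recorded after the programme and is itself shifted by it — it sits on the causal path from programme to outcome. Conditioning on a mediator would strip out part of the effect we want; the pooled comparison gives the total causal effect.
The causal difference is the pooled difference: 0.458 − 0.494 = -0.036.

-0.04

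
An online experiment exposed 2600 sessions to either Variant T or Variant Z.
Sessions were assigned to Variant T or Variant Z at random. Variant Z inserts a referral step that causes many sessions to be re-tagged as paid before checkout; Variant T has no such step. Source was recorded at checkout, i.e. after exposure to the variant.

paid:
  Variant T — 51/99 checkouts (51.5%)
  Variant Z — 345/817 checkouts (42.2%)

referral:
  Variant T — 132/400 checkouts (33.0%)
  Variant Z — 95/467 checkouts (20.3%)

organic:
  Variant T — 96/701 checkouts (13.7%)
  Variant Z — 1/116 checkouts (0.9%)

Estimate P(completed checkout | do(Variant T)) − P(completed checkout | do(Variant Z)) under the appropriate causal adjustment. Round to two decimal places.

-0.08

Stratifying would compare variants among sessions the variants themselves sorted into traffic source groups — a form of selection on an intermediate. The unconditioned pooled rates give the total causal effect.
The causal difference is the pooled difference: 0.233 − 0.315 = -0.083.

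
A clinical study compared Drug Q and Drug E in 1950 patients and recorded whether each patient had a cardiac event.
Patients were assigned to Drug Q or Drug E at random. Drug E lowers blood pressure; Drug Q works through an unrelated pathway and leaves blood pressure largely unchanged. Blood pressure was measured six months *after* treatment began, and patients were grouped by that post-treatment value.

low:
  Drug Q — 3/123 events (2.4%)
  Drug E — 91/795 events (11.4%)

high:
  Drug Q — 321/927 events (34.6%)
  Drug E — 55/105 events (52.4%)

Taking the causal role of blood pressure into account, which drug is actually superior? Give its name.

Drug E

The blood pressure-specific comparison favours Drug Q throughout, but the pooled figures favour Drug E. The question is whether to condition on blood pressure.
Blood pressure here is a post-treatment variable shaped by the drug; conditioning on it would introduce bias rather than remove it. The overall comparison is the causal one.
Pooled: Drug Q 30.9% vs Drug E 16.2%; Drug E is lower overall.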